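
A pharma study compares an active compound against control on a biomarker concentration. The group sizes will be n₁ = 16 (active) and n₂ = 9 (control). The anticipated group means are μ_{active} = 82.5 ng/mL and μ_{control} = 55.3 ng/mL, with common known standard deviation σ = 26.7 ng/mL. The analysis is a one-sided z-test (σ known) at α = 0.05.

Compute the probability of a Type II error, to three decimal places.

Standardized effect: d = |μ_{active} − μ_{control}| / σ = |82.5 − 55.3| / 26.7 = 1.0187
Noncentrality parameter: δ = d / √(1/n₁ + 1/n₂) = 1.0187 / √(1/16 + 1/9) = 2.4449
One-sided α = 0.05 → critical value z_{0.05} = 1.645.
Power = P(Z > 1.645 − δ) = Φ(0.800) = 0.7882.
Type II error: β = 1 − power = 1 − 0.7882 = 0.2118.

β ≈ 0.212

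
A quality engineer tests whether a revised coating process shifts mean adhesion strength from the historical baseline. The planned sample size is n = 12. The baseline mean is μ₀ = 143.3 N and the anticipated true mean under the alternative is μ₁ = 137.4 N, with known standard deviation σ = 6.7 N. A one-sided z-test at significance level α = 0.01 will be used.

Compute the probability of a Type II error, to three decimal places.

β ≈ 0.234

Standardized effect: d = |μ₁ − μ₀| / σ = |137.4 − 143.3| / 6.7 = 0.8806
Noncentrality parameter: δ = d·√n = 0.8806 × √12 = 3.0505
One-sided α = 0.01 → critical value z_{0.01} = 2.326.
Power = Φ(δ − 2.326) = Φ(0.724) = 0.7655.
Type II error: β = 1 − power = 1 − 0.7655 = 0.2345.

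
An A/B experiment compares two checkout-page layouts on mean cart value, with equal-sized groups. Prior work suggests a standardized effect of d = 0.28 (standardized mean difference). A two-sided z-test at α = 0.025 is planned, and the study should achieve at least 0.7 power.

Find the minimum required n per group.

n = 196 per group

For power 0.7 need Φ(δ − z_{0.0125}) = 0.7, so δ = z_{0.0125} + z_{0.30} = 2.241 + 0.524 = 2.766.
(Ignoring the negligible lower-tail rejection probability gives the usual closed-form inversion.)
δ = d·√(n/2) ⇒ n = 2(δ/d)² = 2 × (2.766 / 0.28)² = 195.14.
Rounding up, n = 196 per group.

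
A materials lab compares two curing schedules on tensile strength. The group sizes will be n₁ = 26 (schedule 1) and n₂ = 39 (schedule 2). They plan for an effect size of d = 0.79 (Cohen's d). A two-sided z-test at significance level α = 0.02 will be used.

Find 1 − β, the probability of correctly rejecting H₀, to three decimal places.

Power ≈ 0.786

Noncentrality parameter: δ = d / √(1/n₁ + 1/n₂) = 0.79 / √(1/26 + 1/39) = 3.1202
Critical value for a two-sided test at α = 0.02: z_{α/2} = 2.326.
Power = Φ(δ − 2.326) + Φ(−δ − 2.326) = Φ(0.794) + Φ(-5.447) = 0.7864 + 0.0000 = 0.7864.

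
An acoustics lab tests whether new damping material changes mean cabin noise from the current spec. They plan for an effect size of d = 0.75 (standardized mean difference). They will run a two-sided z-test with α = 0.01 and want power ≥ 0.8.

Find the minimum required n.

n = 21

For power 0.8 need Φ(δ − z_{0.005}) = 0.8, so δ = z_{0.005} + z_{0.20} = 2.576 + 0.842 = 3.417.
(For δ > 0 the lower-tail rejection region contributes negligibly to power, so the one-term inversion is standard.)
δ = d·√n ⇒ n = (δ/d)² = (3.417 / 0.75)² = 20.76.
Rounding up, n = 21.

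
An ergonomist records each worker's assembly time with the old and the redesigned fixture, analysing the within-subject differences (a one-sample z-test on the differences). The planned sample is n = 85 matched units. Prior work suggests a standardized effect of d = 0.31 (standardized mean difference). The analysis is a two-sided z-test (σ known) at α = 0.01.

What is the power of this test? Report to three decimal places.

Power ≈ 0.611

Noncentrality parameter: δ = d·√n = 0.31 × √85 = 2.8581
Two-sided α = 0.01 → critical value z_{0.005} = 2.576.
Power = Φ(δ − 2.576) + Φ(−δ − 2.576) = Φ(0.282) + Φ(-5.434) = 0.6111 + 0.0000 = 0.6111.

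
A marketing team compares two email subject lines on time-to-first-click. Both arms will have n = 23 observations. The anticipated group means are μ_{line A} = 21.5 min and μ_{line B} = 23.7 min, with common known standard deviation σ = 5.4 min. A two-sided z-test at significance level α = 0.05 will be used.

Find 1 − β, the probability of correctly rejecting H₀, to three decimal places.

Power ≈ 0.282

Standardized effect: d = |μ_{line A} − μ_{line B}| / σ = |21.5 − 23.7| / 5.4 = 0.4074
Noncentrality parameter: δ = d·√(n/2) = 0.4074 × √(23/2) = 1.3816
Critical value for a two-sided test at α = 0.05: z_{α/2} = 1.960.
Power = Φ(δ − 1.960) + Φ(−δ − 1.960) = Φ(-0.578) + Φ(-3.342) = 0.2815 + 0.0004 = 0.2819.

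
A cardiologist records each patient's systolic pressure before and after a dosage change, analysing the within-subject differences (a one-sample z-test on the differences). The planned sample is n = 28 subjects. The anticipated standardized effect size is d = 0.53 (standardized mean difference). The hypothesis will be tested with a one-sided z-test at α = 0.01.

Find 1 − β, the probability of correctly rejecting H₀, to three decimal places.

Power ≈ 0.684

Noncentrality parameter: δ = d·√n = 0.53 × √28 = 2.8045
Critical value for a one-sided test at α = 0.01: z_α = 2.326.
Power = Φ(δ − 2.326) = Φ(0.478) = 0.6837.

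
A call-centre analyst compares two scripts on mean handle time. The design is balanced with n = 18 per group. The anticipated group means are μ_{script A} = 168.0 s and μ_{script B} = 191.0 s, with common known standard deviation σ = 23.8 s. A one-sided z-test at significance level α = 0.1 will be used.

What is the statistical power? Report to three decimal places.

Power ≈ 0.947

Standardized effect: d = |μ_{script A} − μ_{script B}| / σ = |168.0 − 191.0| / 23.8 = 0.9664
Noncentrality parameter: δ = d·√(n/2) = 0.9664 × √(18/2) = 2.8992
Critical value for a one-sided test at α = 0.1: z_α = 1.282.
Power = Φ(δ − 1.282) = Φ(1.618) = 0.9471.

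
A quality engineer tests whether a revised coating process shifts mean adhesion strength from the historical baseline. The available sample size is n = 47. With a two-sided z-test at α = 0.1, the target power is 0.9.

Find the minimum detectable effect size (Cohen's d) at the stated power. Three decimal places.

Need Φ(δ − 1.645) = 0.9, so δ = 1.645 + 1.282 = 2.926.
(Lower-tail contribution to power is negligible for δ > 0.)
δ = d·√n ⇒ d = δ/√n = 2.926/√47 = 0.4269.

d ≈ 0.427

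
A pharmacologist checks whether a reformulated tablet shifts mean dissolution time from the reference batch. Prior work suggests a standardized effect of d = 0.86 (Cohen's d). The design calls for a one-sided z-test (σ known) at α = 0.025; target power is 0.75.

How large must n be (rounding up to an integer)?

For power 0.75 need Φ(δ − z_{0.025}) = 0.75, so δ = z_{0.025} + z_{0.25} = 1.960 + 0.674 = 2.634.
δ = d·√n ⇒ n = (δ/d)² = (2.634 / 0.86)² = 9.38.
Round up to the next whole unit.

n = 10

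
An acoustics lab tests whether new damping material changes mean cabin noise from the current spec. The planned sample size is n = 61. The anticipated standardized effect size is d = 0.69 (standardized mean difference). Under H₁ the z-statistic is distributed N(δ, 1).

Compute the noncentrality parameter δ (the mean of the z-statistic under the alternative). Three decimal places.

δ ≈ 5.389

δ = d·√n = 0.69 × √61 = 5.3891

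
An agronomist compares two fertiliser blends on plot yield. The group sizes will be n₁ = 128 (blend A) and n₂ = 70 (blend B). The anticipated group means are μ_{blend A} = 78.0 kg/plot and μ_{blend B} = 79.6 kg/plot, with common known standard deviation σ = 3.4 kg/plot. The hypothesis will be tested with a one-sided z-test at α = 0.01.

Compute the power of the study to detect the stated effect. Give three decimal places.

Standardized effect: d = |μ_{blend A} − μ_{blend B}| / σ = |78.0 − 79.6| / 3.4 = 0.4706
Noncentrality parameter: δ = d / √(1/n₁ + 1/n₂) = 0.4706 / √(1/128 + 1/70) = 3.1656
Critical value for a one-sided test at α = 0.01: z_α = 2.326.
Power = P(Z > 2.326 − δ) = Φ(0.839) = 0.7993.

Power ≈ 0.799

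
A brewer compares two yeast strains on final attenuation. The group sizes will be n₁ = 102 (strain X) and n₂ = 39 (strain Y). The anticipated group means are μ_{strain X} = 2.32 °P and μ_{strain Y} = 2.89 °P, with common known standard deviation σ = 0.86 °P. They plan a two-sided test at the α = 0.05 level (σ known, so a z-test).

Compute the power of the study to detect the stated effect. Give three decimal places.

Power ≈ 0.941

Standardized effect: d = |μ_{strain X} − μ_{strain Y}| / σ = |2.32 − 2.89| / 0.86 = 0.6628
Noncentrality parameter: δ = d / √(1/n₁ + 1/n₂) = 0.6628 / √(1/102 + 1/39) = 3.5205
Critical value for a two-sided test at α = 0.05: z_{α/2} = 1.960.
Power = Φ(δ − 1.960) + Φ(−δ − 1.960) = Φ(1.560) + Φ(-5.480) = 0.9407 + 0.0000 = 0.9407.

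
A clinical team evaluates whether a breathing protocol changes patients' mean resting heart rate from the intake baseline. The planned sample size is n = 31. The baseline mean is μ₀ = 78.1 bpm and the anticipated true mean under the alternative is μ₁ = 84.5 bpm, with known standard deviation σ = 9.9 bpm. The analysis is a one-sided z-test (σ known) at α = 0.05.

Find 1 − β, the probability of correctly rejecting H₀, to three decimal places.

Power ≈ 0.975

Standardized effect: d = |μ₁ − μ₀| / σ = |84.5 − 78.1| / 9.9 = 0.6465
Noncentrality parameter: δ = d·√n = 0.6465 × √31 = 3.5994
One-sided α = 0.05 → critical value z_{0.05} = 1.645.
Power = P(Z > 1.645 − δ) = Φ(1.955) = 0.9747.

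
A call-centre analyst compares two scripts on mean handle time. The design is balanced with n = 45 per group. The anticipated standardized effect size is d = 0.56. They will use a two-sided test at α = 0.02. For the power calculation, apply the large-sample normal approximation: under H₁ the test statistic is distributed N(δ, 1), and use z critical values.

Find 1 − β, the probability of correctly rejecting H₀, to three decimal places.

Power ≈ 0.629

Noncentrality parameter: δ = d·√(n/2) = 0.56 × √(45/2) = 2.6563
Critical value for a two-sided test at α = 0.02: z_{α/2} = 2.326.
Power = Φ(δ − 2.326) + Φ(−δ − 2.326) = Φ(0.330) + Φ(-4.983) = 0.6293 + 0.0000 = 0.6293.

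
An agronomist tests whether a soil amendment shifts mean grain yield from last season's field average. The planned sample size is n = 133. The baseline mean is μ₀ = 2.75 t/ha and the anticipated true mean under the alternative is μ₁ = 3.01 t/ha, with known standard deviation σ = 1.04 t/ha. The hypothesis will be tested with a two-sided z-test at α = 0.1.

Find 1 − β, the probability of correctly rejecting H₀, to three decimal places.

Standardized effect: d = |μ₁ − μ₀| / σ = |3.01 − 2.75| / 1.04 = 0.2500
Noncentrality parameter: δ = d·√n = 0.2500 × √133 = 2.8831
Two-sided α = 0.1 → critical value z_{0.05} = 1.645.
Power = Φ(δ − 1.645) + Φ(−δ − 1.645) = Φ(1.238) + Φ(-4.528) = 0.8922 + 0.0000 = 0.8922.

Power ≈ 0.892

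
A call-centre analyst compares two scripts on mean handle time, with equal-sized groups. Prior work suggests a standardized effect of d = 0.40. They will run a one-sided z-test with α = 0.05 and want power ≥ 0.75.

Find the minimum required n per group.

n = 68 per group

Set Φ(δ − 1.645) = 0.75; then δ − 1.645 = Φ⁻¹(0.75) = 0.674, giving δ = 2.319.
δ = d·√(n/2) ⇒ n = 2(δ/d)² = 2 × (2.319 / 0.40)² = 67.24.
Rounding up, n = 68 per group.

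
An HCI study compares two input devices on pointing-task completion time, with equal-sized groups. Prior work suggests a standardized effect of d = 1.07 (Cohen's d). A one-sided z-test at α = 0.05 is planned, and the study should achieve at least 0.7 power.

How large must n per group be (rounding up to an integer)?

n = 9 per group

Set Φ(δ − 1.645) = 0.7; then δ − 1.645 = Φ⁻¹(0.7) = 0.524, giving δ = 2.169.
δ = d·√(n/2) ⇒ n = 2(δ/d)² = 2 × (2.169 / 1.07)² = 8.22.
Round up to the next whole unit.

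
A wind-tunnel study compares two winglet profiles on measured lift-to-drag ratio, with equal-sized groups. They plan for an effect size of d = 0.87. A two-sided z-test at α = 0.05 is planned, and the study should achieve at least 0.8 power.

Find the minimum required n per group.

n = 21 per group

For power 0.8 need Φ(δ − z_{0.025}) = 0.8, so δ = z_{0.025} + z_{0.20} = 1.960 + 0.842 = 2.802.
(The Φ(−δ − z_{α/2}) term is vanishingly small for δ > 0 and is dropped in the standard sample-size formula.)
δ = d·√(n/2) ⇒ n = 2(δ/d)² = 2 × (2.802 / 0.87)² = 20.74.
Round up to the next whole unit.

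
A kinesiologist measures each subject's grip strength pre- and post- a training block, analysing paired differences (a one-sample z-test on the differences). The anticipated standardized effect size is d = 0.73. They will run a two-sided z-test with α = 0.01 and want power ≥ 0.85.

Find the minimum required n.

n = 25

Set Φ(δ − 2.576) = 0.85; then δ − 2.576 = Φ⁻¹(0.85) = 1.036, giving δ = 3.612.
(For δ > 0 the lower-tail rejection region contributes negligibly to power, so the one-term inversion is standard.)
δ = d·√n ⇒ n = (δ/d)² = (3.612 / 0.73)² = 24.49.
Rounding up, n = 25.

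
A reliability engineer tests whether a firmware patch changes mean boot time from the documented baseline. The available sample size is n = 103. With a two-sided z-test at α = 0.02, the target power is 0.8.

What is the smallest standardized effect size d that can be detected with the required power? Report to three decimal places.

d ≈ 0.312

Need Φ(δ − 2.326) = 0.8, so δ = 2.326 + 0.842 = 3.168.
(The second rejection-region term Φ(−δ − z_{α/2}) is negligible and dropped.)
δ = d·√n ⇒ d = δ/√n = 3.168/√103 = 0.3121.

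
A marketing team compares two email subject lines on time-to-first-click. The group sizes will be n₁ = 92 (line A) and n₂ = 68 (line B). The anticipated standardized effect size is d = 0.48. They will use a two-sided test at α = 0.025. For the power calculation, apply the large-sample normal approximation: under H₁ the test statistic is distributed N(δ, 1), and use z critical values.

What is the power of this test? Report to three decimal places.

Noncentrality parameter: δ = d / √(1/n₁ + 1/n₂) = 0.48 / √(1/92 + 1/68) = 3.0014
Critical value for a two-sided test at α = 0.025: z_{α/2} = 2.241.
Power = Φ(δ − 2.241) + Φ(−δ − 2.241) = Φ(0.760) + Φ(-5.243) = 0.7764 + 0.0000 = 0.7764.

Power ≈ 0.776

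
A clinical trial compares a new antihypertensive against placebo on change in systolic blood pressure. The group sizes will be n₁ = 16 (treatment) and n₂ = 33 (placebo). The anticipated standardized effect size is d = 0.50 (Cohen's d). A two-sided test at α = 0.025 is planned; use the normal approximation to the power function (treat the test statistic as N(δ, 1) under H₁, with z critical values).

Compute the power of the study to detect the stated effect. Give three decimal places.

Noncentrality parameter: λ = d / √(1/n₁ + 1/n₂) = 0.50 / √(1/16 + 1/33) = 1.6413
Critical value for a two-sided test at α = 0.025: z_{α/2} = 2.241.
Power = Φ(λ − 2.241) + Φ(−λ − 2.241) = Φ(-0.600) + Φ(-3.883) = 0.2742 + 0.0001 = 0.2743.

Power ≈ 0.274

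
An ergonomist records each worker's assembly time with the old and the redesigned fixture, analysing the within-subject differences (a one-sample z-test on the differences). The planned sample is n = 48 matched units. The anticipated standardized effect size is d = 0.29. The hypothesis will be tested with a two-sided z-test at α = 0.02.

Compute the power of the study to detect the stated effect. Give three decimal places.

Power ≈ 0.376

Noncentrality parameter: δ = d·√n = 0.29 × √48 = 2.0092
Critical value for a two-sided test at α = 0.02: z_{α/2} = 2.326.
Power = Φ(δ − 2.326) + Φ(−δ − 2.326) = Φ(-0.317) + Φ(-4.336) = 0.3756 + 0.0000 = 0.3756.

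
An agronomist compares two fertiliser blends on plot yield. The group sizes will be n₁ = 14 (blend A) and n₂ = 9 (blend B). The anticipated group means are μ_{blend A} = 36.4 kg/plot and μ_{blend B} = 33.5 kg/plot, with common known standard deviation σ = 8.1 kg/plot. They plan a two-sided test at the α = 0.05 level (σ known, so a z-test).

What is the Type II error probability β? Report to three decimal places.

Standardized effect: d = |μ_{blend A} − μ_{blend B}| / σ = |36.4 − 33.5| / 8.1 = 0.3580
Noncentrality parameter: δ = d / √(1/n₁ + 1/n₂) = 0.3580 / √(1/14 + 1/9) = 0.8380
Two-sided α = 0.05 → critical value z_{0.025} = 1.960.
Power = Φ(δ − 1.960) + Φ(−δ − 1.960) = Φ(-1.122) + Φ(-2.798) = 0.1309 + 0.0026 = 0.1335.
Type II error: β = 1 − power = 1 − 0.1335 = 0.8665.

β ≈ 0.866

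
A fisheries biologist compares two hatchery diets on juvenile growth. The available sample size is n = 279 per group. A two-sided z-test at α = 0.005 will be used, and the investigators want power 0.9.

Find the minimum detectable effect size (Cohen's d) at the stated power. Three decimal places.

d ≈ 0.346

Need Φ(δ − 2.807) = 0.9, so δ = 2.807 + 1.282 = 4.089.
(The second rejection-region term Φ(−δ − z_{α/2}) is negligible and dropped.)
δ = d·√(n/2) ⇒ d = δ/√(n/2) = 4.089/√(279/2) = 0.3462.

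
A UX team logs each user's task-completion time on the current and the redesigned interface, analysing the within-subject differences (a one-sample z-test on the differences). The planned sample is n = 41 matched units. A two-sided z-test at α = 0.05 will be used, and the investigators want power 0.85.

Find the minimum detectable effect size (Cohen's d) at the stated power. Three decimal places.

Need Φ(δ − 1.960) = 0.85, so δ = 1.960 + 1.036 = 2.996.
(The second rejection-region term Φ(−δ − z_{α/2}) is negligible and dropped.)
δ = d·√n ⇒ d = δ/√n = 2.996/√41 = 0.4680.

d ≈ 0.468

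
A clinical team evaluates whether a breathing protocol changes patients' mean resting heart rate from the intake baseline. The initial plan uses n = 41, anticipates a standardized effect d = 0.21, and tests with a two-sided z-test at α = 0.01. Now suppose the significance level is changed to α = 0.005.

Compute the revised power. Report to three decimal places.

Power ≈ 0.072

δ = d·√n = 0.21 × √41 = 1.3447 (unchanged). New critical value: z_{0.0025} = 2.807.
Revised power = Φ(δ − 2.807) + Φ(−δ − 2.807) = Φ(-1.462) + Φ(-4.152) = 0.0718 + 0.0000 = 0.0718.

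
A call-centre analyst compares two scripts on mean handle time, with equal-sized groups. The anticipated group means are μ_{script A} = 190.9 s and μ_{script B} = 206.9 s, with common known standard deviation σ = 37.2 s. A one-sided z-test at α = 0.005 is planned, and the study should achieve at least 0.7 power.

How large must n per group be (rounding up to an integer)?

Standardized effect: d = |μ_{script A} − μ_{script B}| / σ = |190.9 − 206.9| / 37.2 = 0.4301
For power 0.7 need Φ(δ − z_{0.005}) = 0.7, so δ = z_{0.005} + z_{0.30} = 2.576 + 0.524 = 3.100.
δ = d·√(n/2) ⇒ n = 2(δ/d)² = 2 × (3.100 / 0.4301)² = 103.91.
Rounding up, n = 104 per group.

n = 104 per group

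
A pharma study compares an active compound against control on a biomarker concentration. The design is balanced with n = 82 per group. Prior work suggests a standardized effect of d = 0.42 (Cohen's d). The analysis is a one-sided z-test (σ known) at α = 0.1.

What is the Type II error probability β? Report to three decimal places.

β ≈ 0.080

Noncentrality parameter: δ = d·√(n/2) = 0.42 × √(82/2) = 2.6893
Critical value for a one-sided test at α = 0.1: z_α = 1.282.
Power = Φ(δ − 1.282) = Φ(1.408) = 0.9204.
Type II error: β = 1 − power = 1 − 0.9204 = 0.0796.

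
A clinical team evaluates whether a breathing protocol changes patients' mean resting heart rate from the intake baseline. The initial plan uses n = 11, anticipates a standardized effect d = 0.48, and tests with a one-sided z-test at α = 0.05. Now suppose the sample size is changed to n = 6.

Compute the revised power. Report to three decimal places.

Power ≈ 0.319

With n = 6: δ = d·√n = 0.48 × √6 = 1.1758. Critical value z_{0.05} = 1.645.
Revised power = Φ(δ − 1.645) = Φ(-0.469) = 0.3195.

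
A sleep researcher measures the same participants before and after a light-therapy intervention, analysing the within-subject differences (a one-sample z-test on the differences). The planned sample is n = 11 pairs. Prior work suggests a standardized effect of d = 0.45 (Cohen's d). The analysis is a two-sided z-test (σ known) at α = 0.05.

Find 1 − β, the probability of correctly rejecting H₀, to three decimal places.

Power ≈ 0.320

Noncentrality parameter: δ = d·√n = 0.45 × √11 = 1.4925
Two-sided α = 0.05 → critical value z_{0.025} = 1.960.
Power = Φ(δ − 1.960) + Φ(−δ − 1.960) = Φ(-0.467) + Φ(-3.452) = 0.3201 + 0.0003 = 0.3204.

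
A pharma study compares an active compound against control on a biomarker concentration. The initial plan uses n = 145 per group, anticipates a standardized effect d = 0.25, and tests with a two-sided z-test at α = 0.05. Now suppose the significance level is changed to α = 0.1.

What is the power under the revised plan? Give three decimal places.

δ = d·√(n/2) = 0.25 × √(145/2) = 2.1287 (unchanged). New critical value: z_{0.05} = 1.645.
Revised power = Φ(δ − 1.645) + Φ(−δ − 1.645) = Φ(0.484) + Φ(-3.774) = 0.6857 + 0.0001 = 0.6858.

Power ≈ 0.686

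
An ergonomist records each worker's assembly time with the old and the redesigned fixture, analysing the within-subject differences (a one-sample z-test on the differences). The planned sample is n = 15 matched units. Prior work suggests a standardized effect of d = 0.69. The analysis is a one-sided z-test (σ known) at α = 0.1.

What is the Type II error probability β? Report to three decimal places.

β ≈ 0.082

Noncentrality parameter: δ = d·√n = 0.69 × √15 = 2.6724
One-sided α = 0.1 → critical value z_{0.1} = 1.282.
Power = P(Z > 1.282 − δ) = Φ(1.391) = 0.9179.
Type II error: β = 1 − power = 1 − 0.9179 = 0.0821.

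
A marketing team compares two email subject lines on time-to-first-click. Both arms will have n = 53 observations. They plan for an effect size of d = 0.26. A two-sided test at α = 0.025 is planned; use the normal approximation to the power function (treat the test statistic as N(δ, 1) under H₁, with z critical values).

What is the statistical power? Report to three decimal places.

Noncentrality parameter: δ = d·√(n/2) = 0.26 × √(53/2) = 1.3384
Critical value for a two-sided test at α = 0.025: z_{α/2} = 2.241.
Power = Φ(δ − 2.241) + Φ(−δ − 2.241) = Φ(-0.903) + Φ(-3.580) = 0.1833 + 0.0002 = 0.1834.

Power ≈ 0.183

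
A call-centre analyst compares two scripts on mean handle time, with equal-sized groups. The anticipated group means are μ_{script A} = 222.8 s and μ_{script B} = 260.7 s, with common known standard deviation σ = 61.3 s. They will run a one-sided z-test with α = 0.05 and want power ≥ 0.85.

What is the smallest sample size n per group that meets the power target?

n = 38 per group

Standardized effect: d = |μ_{script A} − μ_{script B}| / σ = |222.8 − 260.7| / 61.3 = 0.6183
Set Φ(δ − 1.645) = 0.85; then δ − 1.645 = Φ⁻¹(0.85) = 1.036, giving δ = 2.681.
δ = d·√(n/2) ⇒ n = 2(δ/d)² = 2 × (2.681 / 0.6183)² = 37.61.
Rounding up, n = 38 per group.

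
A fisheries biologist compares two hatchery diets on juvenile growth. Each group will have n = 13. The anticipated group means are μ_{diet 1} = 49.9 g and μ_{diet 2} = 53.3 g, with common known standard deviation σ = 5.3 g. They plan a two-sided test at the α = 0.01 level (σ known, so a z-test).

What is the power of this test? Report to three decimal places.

Power ≈ 0.174

Standardized effect: d = |μ_{diet 1} − μ_{diet 2}| / σ = |49.9 − 53.3| / 5.3 = 0.6415
Noncentrality parameter: λ = d·√(n/2) = 0.6415 × √(13/2) = 1.6355
Two-sided α = 0.01 → critical value z_{0.005} = 2.576.
Power = Φ(λ − 2.576) + Φ(−λ − 2.576) = Φ(-0.940) + Φ(-4.211) = 0.1735 + 0.0000 = 0.1735.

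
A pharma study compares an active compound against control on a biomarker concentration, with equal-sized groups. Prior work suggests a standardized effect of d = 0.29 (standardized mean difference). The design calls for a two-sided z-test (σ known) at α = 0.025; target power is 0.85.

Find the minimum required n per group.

n = 256 per group

Set Φ(δ − 2.241) = 0.85; then δ − 2.241 = Φ⁻¹(0.85) = 1.036, giving δ = 3.278.
(The Φ(−δ − z_{α/2}) term is vanishingly small for δ > 0 and is dropped in the standard sample-size formula.)
δ = d·√(n/2) ⇒ n = 2(δ/d)² = 2 × (3.278 / 0.29)² = 255.51.
Round up to the next whole unit.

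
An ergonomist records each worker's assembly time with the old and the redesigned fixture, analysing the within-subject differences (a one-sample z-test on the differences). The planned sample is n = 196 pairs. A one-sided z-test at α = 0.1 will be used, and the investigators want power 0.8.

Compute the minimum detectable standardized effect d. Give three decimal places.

Need Φ(δ − 1.282) = 0.8, so δ = 1.282 + 0.842 = 2.123.
δ = d·√n ⇒ d = δ/√n = 2.123/√196 = 0.1517.

d ≈ 0.152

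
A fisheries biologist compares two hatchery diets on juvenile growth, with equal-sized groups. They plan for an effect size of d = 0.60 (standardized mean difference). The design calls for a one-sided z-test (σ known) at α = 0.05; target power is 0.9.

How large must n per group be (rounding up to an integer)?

n = 48 per group

For power 0.9 need Φ(δ − z_{0.05}) = 0.9, so δ = z_{0.05} + z_{0.10} = 1.645 + 1.282 = 2.926.
δ = d·√(n/2) ⇒ n = 2(δ/d)² = 2 × (2.926 / 0.60)² = 47.58.
Round up to the next whole unit.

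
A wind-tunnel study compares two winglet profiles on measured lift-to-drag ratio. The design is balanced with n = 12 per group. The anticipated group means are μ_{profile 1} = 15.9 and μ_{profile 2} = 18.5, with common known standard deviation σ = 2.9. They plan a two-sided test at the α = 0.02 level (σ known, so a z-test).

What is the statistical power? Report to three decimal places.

Standardized effect: d = |μ_{profile 1} − μ_{profile 2}| / σ = |15.9 − 18.5| / 2.9 = 0.8966
Noncentrality parameter: δ = d·√(n/2) = 0.8966 × √(12/2) = 2.1961
Two-sided α = 0.02 → critical value z_{0.01} = 2.326.
Power = Φ(δ − 2.326) + Φ(−δ − 2.326) = Φ(-0.130) + Φ(-4.522) = 0.4482 + 0.0000 = 0.4482.

Power ≈ 0.448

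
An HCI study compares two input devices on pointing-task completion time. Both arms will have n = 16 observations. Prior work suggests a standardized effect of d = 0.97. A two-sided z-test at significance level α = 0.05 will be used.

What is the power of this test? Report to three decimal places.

Noncentrality parameter: δ = d·√(n/2) = 0.97 × √(16/2) = 2.7436
Critical value for a two-sided test at α = 0.05: z_{α/2} = 1.960.
Power = Φ(δ − 1.960) + Φ(−δ − 1.960) = Φ(0.784) + Φ(-4.704) = 0.7834 + 0.0000 = 0.7834.

Power ≈ 0.783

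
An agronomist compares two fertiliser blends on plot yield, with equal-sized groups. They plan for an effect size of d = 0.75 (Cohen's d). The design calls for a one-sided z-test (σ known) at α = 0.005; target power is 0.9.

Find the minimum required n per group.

n = 53 per group

For power 0.9 need Φ(δ − z_{0.005}) = 0.9, so δ = z_{0.005} + z_{0.10} = 2.576 + 1.282 = 3.857.
δ = d·√(n/2) ⇒ n = 2(δ/d)² = 2 × (3.857 / 0.75)² = 52.90.
Round up to the next whole unit.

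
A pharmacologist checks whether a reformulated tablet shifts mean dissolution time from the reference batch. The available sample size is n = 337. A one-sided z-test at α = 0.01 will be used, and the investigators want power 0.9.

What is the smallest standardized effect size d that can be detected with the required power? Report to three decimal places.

Need Φ(δ − 2.326) = 0.9, so δ = 2.326 + 1.282 = 3.608.
δ = d·√n ⇒ d = δ/√n = 3.608/√337 = 0.1965.

d ≈ 0.197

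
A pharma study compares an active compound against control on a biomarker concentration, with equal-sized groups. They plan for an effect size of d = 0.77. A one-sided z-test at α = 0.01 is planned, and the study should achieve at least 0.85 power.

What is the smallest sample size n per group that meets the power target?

Set Φ(δ − 2.326) = 0.85; then δ − 2.326 = Φ⁻¹(0.85) = 1.036, giving δ = 3.363.
δ = d·√(n/2) ⇒ n = 2(δ/d)² = 2 × (3.363 / 0.77)² = 38.15.
Round up to the next whole unit.

n = 39 per group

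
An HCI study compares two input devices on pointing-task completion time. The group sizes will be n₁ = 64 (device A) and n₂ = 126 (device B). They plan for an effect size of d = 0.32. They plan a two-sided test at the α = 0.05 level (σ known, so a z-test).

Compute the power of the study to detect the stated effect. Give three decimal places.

Noncentrality parameter: δ = d / √(1/n₁ + 1/n₂) = 0.32 / √(1/64 + 1/126) = 2.0847
Critical value for a two-sided test at α = 0.05: z_{α/2} = 1.960.
Power = Φ(δ − 1.960) + Φ(−δ − 1.960) = Φ(0.125) + Φ(-4.045) = 0.5496 + 0.0000 = 0.5497.

Power ≈ 0.550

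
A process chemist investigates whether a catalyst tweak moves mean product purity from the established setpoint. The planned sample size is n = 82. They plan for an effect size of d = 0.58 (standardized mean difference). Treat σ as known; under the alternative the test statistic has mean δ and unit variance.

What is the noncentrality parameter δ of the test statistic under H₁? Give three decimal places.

The noncentrality parameter scales effect size by the design's sample-size factor: δ = d·√n = 0.58 × √82 = 5.2521

δ ≈ 5.252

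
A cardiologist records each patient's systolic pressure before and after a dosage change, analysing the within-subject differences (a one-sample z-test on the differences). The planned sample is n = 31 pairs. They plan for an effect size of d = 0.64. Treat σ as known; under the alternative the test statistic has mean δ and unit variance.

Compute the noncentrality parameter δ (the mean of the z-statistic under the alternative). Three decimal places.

The noncentrality parameter scales effect size by the design's sample-size factor: δ = d·√n = 0.64 × √31 = 3.5634

δ ≈ 3.563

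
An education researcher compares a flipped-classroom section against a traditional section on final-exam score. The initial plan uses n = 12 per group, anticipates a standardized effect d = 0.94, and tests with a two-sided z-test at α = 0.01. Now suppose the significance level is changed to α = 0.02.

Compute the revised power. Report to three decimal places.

Power ≈ 0.490

δ = d·√(n/2) = 0.94 × √(12/2) = 2.3025 (unchanged). New critical value: z_{0.01} = 2.326.
Revised power = Φ(δ − 2.326) + Φ(−δ − 2.326) = Φ(-0.024) + Φ(-4.629) = 0.4905 + 0.0000 = 0.4905.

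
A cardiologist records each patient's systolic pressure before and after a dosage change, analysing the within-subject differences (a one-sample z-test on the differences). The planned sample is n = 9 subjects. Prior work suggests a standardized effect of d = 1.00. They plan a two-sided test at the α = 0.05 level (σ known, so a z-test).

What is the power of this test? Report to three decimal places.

Power ≈ 0.851

Noncentrality parameter: λ = d·√n = 1.00 × √9 = 3.0000
Critical value for a two-sided test at α = 0.05: z_{α/2} = 1.960.
Power = Φ(λ − 1.960) + Φ(−λ − 1.960) = Φ(1.040) + Φ(-4.960) = 0.8508 + 0.0000 = 0.8508.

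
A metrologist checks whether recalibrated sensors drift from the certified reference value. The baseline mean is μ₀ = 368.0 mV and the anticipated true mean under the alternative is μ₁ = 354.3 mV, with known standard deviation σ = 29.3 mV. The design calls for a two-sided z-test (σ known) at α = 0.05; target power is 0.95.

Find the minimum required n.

Standardized effect: d = |μ₁ − μ₀| / σ = |354.3 − 368.0| / 29.3 = 0.4676
Set Φ(δ − 1.960) = 0.95; then δ − 1.960 = Φ⁻¹(0.95) = 1.645, giving δ = 3.605.
(Ignoring the negligible lower-tail rejection probability gives the usual closed-form inversion.)
δ = d·√n ⇒ n = (δ/d)² = (3.605 / 0.4676)² = 59.44.
Rounding up, n = 60.

n = 60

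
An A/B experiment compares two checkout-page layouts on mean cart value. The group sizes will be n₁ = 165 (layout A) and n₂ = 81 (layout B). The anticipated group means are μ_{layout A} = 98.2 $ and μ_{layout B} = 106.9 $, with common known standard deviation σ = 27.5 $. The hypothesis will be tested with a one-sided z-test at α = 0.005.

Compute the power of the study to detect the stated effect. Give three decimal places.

Standardized effect: d = |μ_{layout A} − μ_{layout B}| / σ = |98.2 − 106.9| / 27.5 = 0.3164
Noncentrality parameter: δ = d / √(1/n₁ + 1/n₂) = 0.3164 / √(1/165 + 1/81) = 2.3319
One-sided α = 0.005 → critical value z_{0.005} = 2.576.
Power = P(Z > 2.576 − δ) = Φ(-0.244) = 0.4036.

Power ≈ 0.404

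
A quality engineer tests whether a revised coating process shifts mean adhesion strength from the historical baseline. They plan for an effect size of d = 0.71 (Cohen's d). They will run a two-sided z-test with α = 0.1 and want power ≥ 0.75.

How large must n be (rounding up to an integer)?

n = 11

Set Φ(δ − 1.645) = 0.75; then δ − 1.645 = Φ⁻¹(0.75) = 0.674, giving δ = 2.319.
(Ignoring the negligible lower-tail rejection probability gives the usual closed-form inversion.)
δ = d·√n ⇒ n = (δ/d)² = (2.319 / 0.71)² = 10.67.
Round up to the next whole unit.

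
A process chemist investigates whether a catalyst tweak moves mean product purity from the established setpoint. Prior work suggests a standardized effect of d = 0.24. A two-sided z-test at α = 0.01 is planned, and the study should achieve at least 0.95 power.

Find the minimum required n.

Set Φ(δ − 2.576) = 0.95; then δ − 2.576 = Φ⁻¹(0.95) = 1.645, giving δ = 4.221.
(For δ > 0 the lower-tail rejection region contributes negligibly to power, so the one-term inversion is standard.)
δ = d·√n ⇒ n = (δ/d)² = (4.221 / 0.24)² = 309.27.
Round up to the next whole unit.

n = 310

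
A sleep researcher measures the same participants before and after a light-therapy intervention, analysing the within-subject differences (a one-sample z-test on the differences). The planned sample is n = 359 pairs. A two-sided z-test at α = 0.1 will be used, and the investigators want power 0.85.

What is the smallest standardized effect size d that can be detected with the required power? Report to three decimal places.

Required noncentrality: δ = z_{0.05} + z_{0.15} = 1.645 + 1.036 = 2.681.
(The second rejection-region term Φ(−δ − z_{α/2}) is negligible and dropped.)
δ = d·√n ⇒ d = δ/√n = 2.681/√359 = 0.1415.

d ≈ 0.142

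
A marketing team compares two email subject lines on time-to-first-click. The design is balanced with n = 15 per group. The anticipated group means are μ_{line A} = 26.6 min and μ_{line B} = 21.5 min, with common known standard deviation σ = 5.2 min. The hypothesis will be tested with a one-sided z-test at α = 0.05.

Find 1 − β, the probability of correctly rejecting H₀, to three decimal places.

Power ≈ 0.851

Standardized effect: d = |μ_{line A} − μ_{line B}| / σ = |26.6 − 21.5| / 5.2 = 0.9808
Noncentrality parameter: δ = d·√(n/2) = 0.9808 × √(15/2) = 2.6859
One-sided α = 0.05 → critical value z_{0.05} = 1.645.
Power = P(Z > 1.645 − δ) = Φ(1.041) = 0.8511.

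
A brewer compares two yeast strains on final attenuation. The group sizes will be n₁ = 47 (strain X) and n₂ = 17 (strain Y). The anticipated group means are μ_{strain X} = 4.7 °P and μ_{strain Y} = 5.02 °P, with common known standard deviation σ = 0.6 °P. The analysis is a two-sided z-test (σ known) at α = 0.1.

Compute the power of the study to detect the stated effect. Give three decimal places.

Standardized effect: d = |μ_{strain X} − μ_{strain Y}| / σ = |4.7 − 5.02| / 0.6 = 0.5333
Noncentrality parameter: δ = d / √(1/n₁ + 1/n₂) = 0.5333 / √(1/47 + 1/17) = 1.8844
Critical value for a two-sided test at α = 0.1: z_{α/2} = 1.645.
Power = Φ(δ − 1.645) + Φ(−δ − 1.645) = Φ(0.240) + Φ(-3.529) = 0.5947 + 0.0002 = 0.5949.

Power ≈ 0.595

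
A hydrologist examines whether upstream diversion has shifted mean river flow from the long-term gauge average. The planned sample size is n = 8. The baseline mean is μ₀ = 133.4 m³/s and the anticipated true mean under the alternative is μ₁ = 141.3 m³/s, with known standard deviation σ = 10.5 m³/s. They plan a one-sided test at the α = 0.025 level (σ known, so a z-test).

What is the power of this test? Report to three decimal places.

Standardized effect: d = |μ₁ − μ₀| / σ = |141.3 − 133.4| / 10.5 = 0.7524
Noncentrality parameter: δ = d·√n = 0.7524 × √8 = 2.1281
Critical value for a one-sided test at α = 0.025: z_α = 1.960.
Power = P(Z > 1.960 − δ) = Φ(0.168) = 0.5667.

Power ≈ 0.567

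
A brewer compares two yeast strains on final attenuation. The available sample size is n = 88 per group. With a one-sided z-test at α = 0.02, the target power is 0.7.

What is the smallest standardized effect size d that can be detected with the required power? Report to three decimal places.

d ≈ 0.389

Need Φ(δ − 2.054) = 0.7, so δ = 2.054 + 0.524 = 2.578.
δ = d·√(n/2) ⇒ d = δ/√(n/2) = 2.578/√(88/2) = 0.3887.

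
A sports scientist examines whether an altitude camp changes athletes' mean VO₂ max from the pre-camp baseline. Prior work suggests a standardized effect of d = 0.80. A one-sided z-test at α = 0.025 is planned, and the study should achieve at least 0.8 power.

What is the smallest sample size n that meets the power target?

For power 0.8 need Φ(δ − z_{0.025}) = 0.8, so δ = z_{0.025} + z_{0.20} = 1.960 + 0.842 = 2.802.
δ = d·√n ⇒ n = (δ/d)² = (2.802 / 0.80)² = 12.26.
Round up to the next whole unit.

n = 13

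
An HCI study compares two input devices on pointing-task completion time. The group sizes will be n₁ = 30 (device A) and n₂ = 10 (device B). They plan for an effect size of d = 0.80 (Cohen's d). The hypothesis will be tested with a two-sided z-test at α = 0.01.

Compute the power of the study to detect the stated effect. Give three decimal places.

Power ≈ 0.350

Noncentrality parameter: δ = d / √(1/n₁ + 1/n₂) = 0.80 / √(1/30 + 1/10) = 2.1909
Two-sided α = 0.01 → critical value z_{0.005} = 2.576.
Power = Φ(δ − 2.576) + Φ(−δ − 2.576) = Φ(-0.385) + Φ(-4.767) = 0.3501 + 0.0000 = 0.3501.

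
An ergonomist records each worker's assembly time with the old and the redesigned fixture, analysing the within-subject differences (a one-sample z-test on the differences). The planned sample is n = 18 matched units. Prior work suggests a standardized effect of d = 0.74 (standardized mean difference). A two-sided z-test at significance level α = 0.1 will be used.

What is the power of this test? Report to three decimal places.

Noncentrality parameter: λ = d·√n = 0.74 × √18 = 3.1396
Critical value for a two-sided test at α = 0.1: z_{α/2} = 1.645.
Power = Φ(λ − 1.645) + Φ(−λ − 1.645) = Φ(1.495) + Φ(-4.784) = 0.9325 + 0.0000 = 0.9325.

Power ≈ 0.933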